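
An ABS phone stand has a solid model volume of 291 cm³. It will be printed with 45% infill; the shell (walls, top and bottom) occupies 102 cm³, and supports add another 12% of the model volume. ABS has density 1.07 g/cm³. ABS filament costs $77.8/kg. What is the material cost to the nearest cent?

$18.48

Interior volume = 291 − 102, so 189 cm³.
Infill volume: 0.45 × 189 → 85.05 cm³.
Support: 0.12 × 291 → 34.92 cm³.
Deposited volume = 102 + 85.05 + 34.92, so 221.97 cm³.
Mass = 221.97 × 1.07, so 237.5079 g.
Cost = 237.5079 g / 1000 × $77.8/kg = $18.48.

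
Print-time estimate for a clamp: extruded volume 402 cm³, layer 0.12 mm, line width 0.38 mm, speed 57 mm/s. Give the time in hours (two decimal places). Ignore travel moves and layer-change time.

Bead cross-section = 0.12 × 0.38, so 0.0456 mm².
Toolpath length = 402 cm³ / 0.0456 mm² = 402000 / 0.0456 = 8815789.5 mm.
Time extruding = 8815789.5 / 57 = 154663 s.
That's 154663 s → 42.96 hours.

42.96 hours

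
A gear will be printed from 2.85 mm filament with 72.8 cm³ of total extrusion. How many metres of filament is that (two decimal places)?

11.41 m

A = π r² = π × 1.425² = 6.3794 mm².
L = 72800 mm³ / 6.3794 mm² = 11411.73 mm, i.e. 11.41 m.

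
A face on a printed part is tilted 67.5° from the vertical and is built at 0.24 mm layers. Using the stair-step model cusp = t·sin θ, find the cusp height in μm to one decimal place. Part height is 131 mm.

h_c = t·sin θ = 0.24 × 0.9239 = 0.221736 mm (221.7 μm).

221.7 μm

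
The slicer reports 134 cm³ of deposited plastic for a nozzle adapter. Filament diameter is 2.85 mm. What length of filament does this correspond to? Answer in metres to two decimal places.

A = π r² = π × 1.425² = 6.3794 mm².
L = 134000 mm³ / 6.3794 mm² = 21005.11 mm, i.e. 21.01 m.

21.01 m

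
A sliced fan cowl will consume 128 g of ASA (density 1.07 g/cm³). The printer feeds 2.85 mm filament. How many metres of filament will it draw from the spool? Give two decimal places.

Extruded volume: 128/1.07 = 119.6262 cm³ (119626.2 mm³).
Cross-section of 2.85 mm filament: π·(2.85/2)² = 6.3794 mm².
Length = 119626.2 / 6.3794 = 18751.95 mm = 18.75 m.

18.75 m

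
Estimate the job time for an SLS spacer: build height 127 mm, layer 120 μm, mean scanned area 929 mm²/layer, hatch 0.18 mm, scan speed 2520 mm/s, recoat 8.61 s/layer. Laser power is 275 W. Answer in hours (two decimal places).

3.14 hours

Layer count = ceil(127 / 0.12) = 1059.
Per-layer scan distance = 929 / 0.18 = 5161.1 mm.
Per-layer scan time = 5161.1 / 2520 = 2.0481 s.
Per-layer time: 2.0481 + 8.61 → 10.6581 s.
1059 layers × 10.6581 s/layer = 11286.9279 s, i.e. 3.14 hours.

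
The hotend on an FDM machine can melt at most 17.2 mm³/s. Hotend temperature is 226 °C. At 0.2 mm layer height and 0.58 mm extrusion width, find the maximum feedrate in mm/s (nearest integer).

A = 0.2 × 0.58, so 0.116 mm².
v_max = Q/A = 17.2/0.116 = 148.28 mm/s → 148 mm/s.

148 mm/s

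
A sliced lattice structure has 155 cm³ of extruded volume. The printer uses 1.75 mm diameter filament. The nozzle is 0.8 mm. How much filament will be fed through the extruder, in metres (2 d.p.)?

A = π r² = π × 0.875² = 2.4053 mm².
L = 155000 mm³ / 2.4053 mm² = 64441.03 mm, i.e. 64.44 m.

64.44 m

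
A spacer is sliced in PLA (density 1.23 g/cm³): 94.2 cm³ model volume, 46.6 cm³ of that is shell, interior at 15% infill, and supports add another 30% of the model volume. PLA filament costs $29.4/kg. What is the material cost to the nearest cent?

$2.97

Volume inside the shell = 94.2 − 46.6, so 47.6 cm³.
Infill volume: 0.15 × 47.6 → 7.14 cm³.
Support = 0.30 × 94.2 = 28.26 cm³.
Total printed volume = 46.6 + 7.14 + 28.26 = 82 cm³.
Mass = 82 × 1.23 = 100.86 g.
Cost = 100.86 g / 1000 × $29.4/kg = $2.97.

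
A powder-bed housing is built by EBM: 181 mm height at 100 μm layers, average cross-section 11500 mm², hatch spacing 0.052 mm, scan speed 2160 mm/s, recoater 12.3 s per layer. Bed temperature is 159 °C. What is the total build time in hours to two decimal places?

57.66 hours

Layers = ⌈181/0.1⌉ = 1810.
Hatch length per layer = 11500 / 0.052, so 221153.8 mm.
Per-layer scan time = 221153.8 / 2160 = 102.386 s.
Per-layer time = 102.386 + 12.3, so 114.686 s.
1810 layers × 114.686 s/layer = 207581.66 s, i.e. 57.66 hours.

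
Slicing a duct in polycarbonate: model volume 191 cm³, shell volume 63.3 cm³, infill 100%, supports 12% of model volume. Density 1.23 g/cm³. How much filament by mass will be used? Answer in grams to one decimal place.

Volume inside the shell: 191 − 63.3 → 127.7 cm³.
Infill deposited = 1.00 × 127.7 = 127.7 cm³.
Support: 0.12 × 191 → 22.92 cm³.
Total printed volume = 63.3 + 127.7 + 22.92 = 213.92 cm³.
Mass = 213.92 × 1.23, so 263.1216 g.

263.1 g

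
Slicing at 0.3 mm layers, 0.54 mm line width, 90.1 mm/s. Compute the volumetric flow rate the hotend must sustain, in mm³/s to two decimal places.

14.60

Bead cross-section = 0.3 × 0.54, so 0.162 mm².
Volumetric flow = 90.1 × 0.162 = 14.60 mm³/s.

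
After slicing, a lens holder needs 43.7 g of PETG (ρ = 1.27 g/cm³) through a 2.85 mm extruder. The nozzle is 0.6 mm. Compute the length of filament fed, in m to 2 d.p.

5.39 m

Volume = 43.7 g / 1.27 g·cm⁻³ = 34.4094 cm³ = 34409.4 mm³.
Filament cross-section = π × (2.85/2)² = 6.3794 mm².
L = V/A = 34409.4/6.3794 = 5393.83 mm → 5.39 m.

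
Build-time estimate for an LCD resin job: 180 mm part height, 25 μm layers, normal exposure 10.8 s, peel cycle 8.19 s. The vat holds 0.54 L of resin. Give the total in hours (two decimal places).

Number of layers: 180 / 0.025 → 7200 (rounded up).
Each layer takes: 10.8 + 8.19 → 18.99 s.
Build time: 7200 × 18.99 s = 136728 s, i.e. 37.98 hours.

37.98 hours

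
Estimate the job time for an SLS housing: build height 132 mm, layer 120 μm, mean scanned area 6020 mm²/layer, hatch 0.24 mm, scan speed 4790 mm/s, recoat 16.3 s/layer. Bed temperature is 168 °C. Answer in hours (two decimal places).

6.58 hours

Number of layers: 132 / 0.12 → 1100 (rounded up).
Per-layer scan distance = 6020 / 0.24, so 25083.3 mm.
Laser time per layer = 25083.3 / 4790, so 5.2366 s.
Per-layer time = 5.2366 + 16.3 = 21.5366 s.
Build time = 1100 × 21.5366 = 23690.26 s = 6.58 hours.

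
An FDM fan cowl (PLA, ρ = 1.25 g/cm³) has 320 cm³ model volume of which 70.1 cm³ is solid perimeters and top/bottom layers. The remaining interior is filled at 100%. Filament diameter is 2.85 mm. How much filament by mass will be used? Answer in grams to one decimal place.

Interior volume = 320 − 70.1, so 249.9 cm³.
Infill volume: 1.00 × 249.9 → 249.9 cm³.
Total extruded = 70.1 + 249.9 = 320 cm³.
Mass = 320 × 1.25, so 400 g.

400.0 g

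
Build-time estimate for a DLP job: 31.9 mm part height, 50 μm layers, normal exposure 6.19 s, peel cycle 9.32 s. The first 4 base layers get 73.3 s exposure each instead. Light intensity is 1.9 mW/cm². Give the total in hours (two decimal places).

2.82 hours

Layer count = ceil(31.9 / 0.05) = 638.
Bottom layers = 4 × (73.3 + 9.32), so 330.48 s.
Regular layers = 634 × (6.19 + 9.32) = 9833.34 s.
Total = 330.48 + 9833.34 = 10163.82 s = 2.82 hours.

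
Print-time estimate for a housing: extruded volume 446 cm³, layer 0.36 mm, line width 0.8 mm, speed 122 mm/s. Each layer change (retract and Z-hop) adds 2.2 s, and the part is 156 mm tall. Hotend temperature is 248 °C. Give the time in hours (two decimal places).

3.79 hours

Line area = 0.36 × 0.8 = 0.288 mm².
Total extruded path = 446000/0.288 = 1548611.1 mm.
Time extruding: 1548611.1 / 122 → 12693.5 s.
Number of layers: 156 / 0.36 → 434 (rounded up).
Z-hop total = 434 × 2.2, so 954.8 s.
Altogether 12693.5 + 954.8 = 13648.3 s, i.e. 3.79 hours.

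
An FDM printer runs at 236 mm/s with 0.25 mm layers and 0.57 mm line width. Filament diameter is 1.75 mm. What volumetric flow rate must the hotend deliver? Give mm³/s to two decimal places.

A = 0.25 × 0.57, so 0.1425 mm².
Q = v·A = 236 × 0.1425 = 33.63 mm³/s.

33.63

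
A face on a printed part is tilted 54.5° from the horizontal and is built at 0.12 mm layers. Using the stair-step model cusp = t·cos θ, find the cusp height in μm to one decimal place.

69.7 μm

cos(54.5°) = 0.5807, so cusp = 0.12 × 0.5807 = 0.069684 mm → 69.7 μm.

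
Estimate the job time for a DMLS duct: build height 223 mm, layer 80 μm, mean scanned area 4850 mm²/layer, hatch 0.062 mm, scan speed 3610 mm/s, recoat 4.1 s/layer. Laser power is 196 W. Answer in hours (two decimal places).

19.96 hours

Number of layers: 223 / 0.08 → 2788 (rounded up).
Hatch length per layer = 4850 / 0.062, so 78225.8 mm.
Scan time per layer = 78225.8 / 3610 = 21.6692 s.
Layer cycle = 21.6692 + 4.1 = 25.7692 s.
Total: 2788 × 25.7692 s = 71844.5296 s → 19.96 hours.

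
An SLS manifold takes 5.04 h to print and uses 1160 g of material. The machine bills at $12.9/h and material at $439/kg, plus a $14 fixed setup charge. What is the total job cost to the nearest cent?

Time charge = 12.9 × 5.04, so $65.016.
Material charge = 439 × 1160/1000 = $509.24.
Total = 65.016 + 509.24 + 14 = 588.256 ≈ $588.26.

$588.26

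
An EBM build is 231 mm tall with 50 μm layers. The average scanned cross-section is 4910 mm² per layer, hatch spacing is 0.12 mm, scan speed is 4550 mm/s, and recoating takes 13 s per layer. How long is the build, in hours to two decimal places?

Layer count = ceil(231 / 0.05) = 4620.
Hatch length per layer = 4910 / 0.12, so 40916.7 mm.
Beam time per layer = 40916.7 / 4550, so 8.9927 s.
Per-layer time = 8.9927 + 13 = 21.9927 s.
4620 layers × 21.9927 s/layer = 101606.274 s, i.e. 28.22 hours.

28.22 hours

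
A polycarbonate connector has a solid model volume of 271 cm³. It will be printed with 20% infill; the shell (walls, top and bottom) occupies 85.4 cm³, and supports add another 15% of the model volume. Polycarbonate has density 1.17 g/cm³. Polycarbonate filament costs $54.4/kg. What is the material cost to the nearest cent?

$10.39

Interior volume = 271 − 85.4, so 185.6 cm³.
Infill deposited = 0.20 × 185.6 = 37.12 cm³.
Support = 0.15 × 271, so 40.65 cm³.
Deposited volume = 85.4 + 37.12 + 40.65, so 163.17 cm³.
Mass: 163.17 × 1.17 → 190.9089 g.
At $54.4/kg: 190.9089/1000 × 54.4 = $10.39.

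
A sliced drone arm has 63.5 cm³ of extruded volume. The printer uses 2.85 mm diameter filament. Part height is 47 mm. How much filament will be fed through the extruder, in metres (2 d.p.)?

Filament cross-section = π × (2.85/2)² = 6.3794 mm².
L = 63500 mm³ / 6.3794 mm² = 9953.91 mm, i.e. 9.95 m.

9.95 m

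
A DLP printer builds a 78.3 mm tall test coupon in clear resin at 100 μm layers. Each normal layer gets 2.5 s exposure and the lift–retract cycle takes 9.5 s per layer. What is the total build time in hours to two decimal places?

2.61 hours

Number of layers: 78.3 / 0.1 → 783 (rounded up).
Each layer takes: 2.5 + 9.5 → 12 s.
Total = 783 × 12 = 9396 s = 2.61 hours.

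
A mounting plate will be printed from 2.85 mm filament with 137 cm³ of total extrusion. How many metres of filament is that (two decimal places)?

Cross-section of 2.85 mm filament: π·(2.85/2)² = 6.3794 mm².
L = 137000 mm³ / 6.3794 mm² = 21475.37 mm, i.e. 21.48 m.

21.48 m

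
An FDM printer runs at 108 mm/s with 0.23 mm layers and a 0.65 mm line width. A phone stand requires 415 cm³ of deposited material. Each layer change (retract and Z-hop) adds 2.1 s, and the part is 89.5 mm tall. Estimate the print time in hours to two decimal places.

Extrusion cross-section: 0.23 × 0.65 → 0.1495 mm².
Path length: 415000 mm³ / 0.1495 mm² → 2775919.7 mm.
Print-move time: 2775919.7 / 108 → 25703 s.
Number of layers: 89.5 / 0.23 → 390 (rounded up).
Z-hop total: 390 × 2.1 → 819 s.
Total = 25703 + 819 = 26522 s = 7.37 hours.

7.37 hours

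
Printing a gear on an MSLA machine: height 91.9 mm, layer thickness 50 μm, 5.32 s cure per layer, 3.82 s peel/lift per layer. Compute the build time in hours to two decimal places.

Layers = ⌈91.9/0.05⌉ = 1838.
Per-layer time = 5.32 + 3.82 = 9.14 s.
Total = 1838 × 9.14 = 16799.32 s = 4.67 hours.

4.67 hours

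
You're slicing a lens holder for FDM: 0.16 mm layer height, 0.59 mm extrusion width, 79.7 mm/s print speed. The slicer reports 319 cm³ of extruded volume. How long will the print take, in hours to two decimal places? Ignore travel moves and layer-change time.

Extrusion cross-section = 0.16 × 0.59 = 0.0944 mm².
Path length: 319000 mm³ / 0.0944 mm² → 3379237.3 mm.
Print-move time = 3379237.3 / 79.7, so 42399.5 s.
42399.5 s = 11.78 hours.

11.78 hours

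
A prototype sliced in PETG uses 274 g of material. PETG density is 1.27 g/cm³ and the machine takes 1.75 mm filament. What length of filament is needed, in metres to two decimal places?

Volume = 274 g / 1.27 g·cm⁻³ = 215.748 cm³ = 215748 mm³.
Cross-section of 1.75 mm filament: π·(1.75/2)² = 2.4053 mm².
Length = 215748 / 2.4053 = 89696.92 mm = 89.70 m.

89.70 m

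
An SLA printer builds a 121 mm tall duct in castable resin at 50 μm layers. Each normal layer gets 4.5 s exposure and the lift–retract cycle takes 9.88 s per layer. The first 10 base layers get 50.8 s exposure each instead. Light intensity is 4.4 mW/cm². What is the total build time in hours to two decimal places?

9.80 hours

Layers = ⌈121/0.05⌉ = 2420.
Burn-in layers = 10 × (50.8 + 9.88) = 606.8 s.
Remaining layers = 2410 × (4.5 + 9.88), so 34655.8 s.
Total = 606.8 + 34655.8 = 35262.6 s = 9.80 hours.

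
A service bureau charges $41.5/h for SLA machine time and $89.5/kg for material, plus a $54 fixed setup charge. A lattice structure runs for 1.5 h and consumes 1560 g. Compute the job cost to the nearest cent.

Time charge = 41.5 × 1.5 = $62.25.
Material charge: 89.5 × 1560/1000 → $139.62.
Total = 62.25 + 139.62 + 54 = $255.87.

$255.87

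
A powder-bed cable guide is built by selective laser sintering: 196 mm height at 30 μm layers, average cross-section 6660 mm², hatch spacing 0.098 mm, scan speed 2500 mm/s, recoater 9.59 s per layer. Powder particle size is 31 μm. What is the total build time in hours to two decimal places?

Layer count = ceil(196 / 0.03) = 6534.
Per-layer scan distance: 6660 / 0.098 → 67959.2 mm.
Laser time per layer = 67959.2 / 2500, so 27.1837 s.
Layer cycle: 27.1837 + 9.59 → 36.7737 s.
Build time = 6534 × 36.7737 = 240279.3558 s = 66.74 hours.

66.74 hours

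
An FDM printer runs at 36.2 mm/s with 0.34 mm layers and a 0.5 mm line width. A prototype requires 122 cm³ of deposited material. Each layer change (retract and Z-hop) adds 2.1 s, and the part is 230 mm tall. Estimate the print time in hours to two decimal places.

Bead cross-section = 0.34 × 0.5 = 0.17 mm².
Path length: 122000 mm³ / 0.17 mm² → 717647.1 mm.
Print-move time = 717647.1 / 36.2, so 19824.5 s.
Number of layers: 230 / 0.34 → 677 (rounded up).
Z-hop total = 677 × 2.1 = 1421.7 s.
Altogether 19824.5 + 1421.7 = 21246.2 s, i.e. 5.90 hours.

5.90 hours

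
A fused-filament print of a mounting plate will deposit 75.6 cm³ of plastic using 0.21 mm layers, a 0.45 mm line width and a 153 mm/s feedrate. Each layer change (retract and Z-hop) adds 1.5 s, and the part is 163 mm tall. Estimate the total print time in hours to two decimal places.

1.78 hours

Extrusion cross-section = 0.21 × 0.45, so 0.0945 mm².
Toolpath length = 75.6 cm³ / 0.0945 mm² = 75600 / 0.0945 = 800000 mm.
Extrusion time = 800000 / 153 = 5228.8 s.
Layers = ⌈163/0.21⌉ = 777.
Non-print overhead = 777 × 1.5 = 1165.5 s.
Total = 5228.8 + 1165.5 = 6394.3 s = 1.78 hours.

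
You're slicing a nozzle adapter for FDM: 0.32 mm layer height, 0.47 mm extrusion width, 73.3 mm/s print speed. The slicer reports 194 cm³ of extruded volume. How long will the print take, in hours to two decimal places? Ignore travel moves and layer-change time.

4.89 hours

Bead cross-section: 0.32 × 0.47 → 0.1504 mm².
Path length: 194000 mm³ / 0.1504 mm² → 1289893.6 mm.
Extrusion time = 1289893.6 / 73.3 = 17597.5 s.
17597.5 s = 4.89 hours.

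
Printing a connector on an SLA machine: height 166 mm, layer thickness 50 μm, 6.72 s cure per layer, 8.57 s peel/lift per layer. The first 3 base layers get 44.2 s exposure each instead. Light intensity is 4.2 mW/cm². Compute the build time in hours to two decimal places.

Number of layers: 166 / 0.05 → 3320 (rounded up).
Burn-in layers = 3 × (44.2 + 8.57), so 158.31 s.
Normal layers = 3317 × (6.72 + 8.57) = 50716.93 s.
Total = 158.31 + 50716.93 = 50875.24 s = 14.13 hours.

14.13 hours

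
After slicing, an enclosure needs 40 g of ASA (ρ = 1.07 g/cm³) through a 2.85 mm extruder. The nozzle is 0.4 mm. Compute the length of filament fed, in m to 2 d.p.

Volume = 40 g / 1.07 g·cm⁻³ = 37.3832 cm³ = 37383.2 mm³.
Filament cross-section = π × (2.85/2)² = 6.3794 mm².
L = V/A = 37383.2/6.3794 = 5859.99 mm → 5.86 m.

5.86 m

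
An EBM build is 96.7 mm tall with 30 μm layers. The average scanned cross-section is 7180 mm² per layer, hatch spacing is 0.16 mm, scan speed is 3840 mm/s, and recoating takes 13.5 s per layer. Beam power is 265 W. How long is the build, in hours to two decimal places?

22.56 hours

Layer count = ceil(96.7 / 0.03) = 3224.
Per-layer scan distance: 7180 / 0.16 → 44875 mm.
Scan time per layer: 44875 / 3840 → 11.6862 s.
Layer cycle = 11.6862 + 13.5 = 25.1862 s.
3224 layers × 25.1862 s/layer = 81200.3088 s, i.e. 22.56 hours.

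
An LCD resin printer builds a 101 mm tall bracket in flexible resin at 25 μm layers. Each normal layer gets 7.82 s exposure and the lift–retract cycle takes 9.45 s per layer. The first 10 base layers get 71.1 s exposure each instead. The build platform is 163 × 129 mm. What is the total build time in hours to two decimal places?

19.56 hours

Layer count = ceil(101 / 0.025) = 4040.
Bottom layers = 10 × (71.1 + 9.45) = 805.5 s.
Regular layers: 4030 × (7.82 + 9.45) → 69598.1 s.
Total = 805.5 + 69598.1 = 70403.6 s = 19.56 hours.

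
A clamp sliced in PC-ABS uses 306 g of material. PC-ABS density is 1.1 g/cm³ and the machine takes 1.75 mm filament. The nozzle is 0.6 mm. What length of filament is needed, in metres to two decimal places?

115.65 m

Extruded volume: 306/1.1 = 278.1818 cm³ (278181.8 mm³).
Cross-section of 1.75 mm filament: π·(1.75/2)² = 2.4053 mm².
Length = 278181.8 / 2.4053 = 115653.68 mm = 115.65 m.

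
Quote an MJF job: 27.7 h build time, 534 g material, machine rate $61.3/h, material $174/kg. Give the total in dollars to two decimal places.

Machine-time cost = 61.3 × 27.7, so $1698.01.
Material charge = 174 × 534/1000 = $92.916.
Job cost: 1698.01 + 92.916 = 1790.926 ≈ $1790.93.

$1790.93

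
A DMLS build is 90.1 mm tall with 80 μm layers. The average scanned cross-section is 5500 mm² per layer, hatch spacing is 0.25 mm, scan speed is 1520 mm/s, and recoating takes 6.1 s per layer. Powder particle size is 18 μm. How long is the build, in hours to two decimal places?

Layers = ⌈90.1/0.08⌉ = 1127.
Hatch length per layer: 5500 / 0.25 → 22000 mm.
Scan time per layer = 22000 / 1520 = 14.4737 s.
Layer cycle = 14.4737 + 6.1 = 20.5737 s.
Build time = 1127 × 20.5737 = 23186.5599 s = 6.44 hours.

6.44 hours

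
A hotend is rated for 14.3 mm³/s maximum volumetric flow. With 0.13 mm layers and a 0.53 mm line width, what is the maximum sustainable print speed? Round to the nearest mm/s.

208 mm/s

Bead cross-section = 0.13 × 0.53 = 0.0689 mm².
v_max = Q/A = 14.3/0.0689 = 207.55 mm/s → 208 mm/s.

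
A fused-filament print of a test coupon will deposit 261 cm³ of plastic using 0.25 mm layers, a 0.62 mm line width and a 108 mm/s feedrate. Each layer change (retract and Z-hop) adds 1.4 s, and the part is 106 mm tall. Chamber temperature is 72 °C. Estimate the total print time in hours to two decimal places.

Line area = 0.25 × 0.62 = 0.155 mm².
Total extruded path = 261000/0.155 = 1683871 mm.
Extrusion time: 1683871 / 108 → 15591.4 s.
Number of layers: 106 / 0.25 → 424 (rounded up).
Layer-change overhead: 424 × 1.4 → 593.6 s.
Total = 15591.4 + 593.6 = 16185 s = 4.50 hours.

4.50 hours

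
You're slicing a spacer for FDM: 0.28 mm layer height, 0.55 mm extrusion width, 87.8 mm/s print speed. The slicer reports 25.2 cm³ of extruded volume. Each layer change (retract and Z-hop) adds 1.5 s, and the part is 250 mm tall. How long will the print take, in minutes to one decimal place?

53.4 minutes

Extrusion cross-section = 0.28 × 0.55, so 0.154 mm².
Total extruded path = 25200/0.154 = 163636.4 mm.
Print-move time: 163636.4 / 87.8 → 1863.7 s.
Layers = ⌈250/0.28⌉ = 893.
Z-hop total = 893 × 1.5 = 1339.5 s.
Total = 1863.7 + 1339.5 = 3203.2 s = 53.4 minutes.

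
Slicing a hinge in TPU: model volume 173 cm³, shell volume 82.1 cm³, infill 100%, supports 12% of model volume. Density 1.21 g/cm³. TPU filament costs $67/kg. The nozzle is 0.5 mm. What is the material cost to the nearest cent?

Volume inside the shell: 173 − 82.1 → 90.9 cm³.
Infill deposited: 1.00 × 90.9 → 90.9 cm³.
Support: 0.12 × 173 → 20.76 cm³.
Total printed volume = 82.1 + 90.9 + 20.76, so 193.76 cm³.
Mass = 193.76 × 1.21 = 234.4496 g.
At $67/kg: 234.4496/1000 × 67 = $15.71.

$15.71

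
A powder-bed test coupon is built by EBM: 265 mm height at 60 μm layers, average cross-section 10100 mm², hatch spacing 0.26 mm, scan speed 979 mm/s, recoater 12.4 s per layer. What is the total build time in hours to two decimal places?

Layer count = ceil(265 / 0.06) = 4417.
Scan path per layer: 10100 / 0.26 → 38846.2 mm.
Per-layer scan time: 38846.2 / 979 → 39.6795 s.
Time per layer = 39.6795 + 12.4, so 52.0795 s.
Total: 4417 × 52.0795 s = 230035.1515 s → 63.90 hours.

63.90 hours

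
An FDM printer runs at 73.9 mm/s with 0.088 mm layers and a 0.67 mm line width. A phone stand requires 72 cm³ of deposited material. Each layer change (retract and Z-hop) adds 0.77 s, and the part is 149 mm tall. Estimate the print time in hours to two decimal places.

Bead cross-section = 0.088 × 0.67, so 0.05896 mm².
Toolpath length = 72 cm³ / 0.05896 mm² = 72000 / 0.05896 = 1221166.9 mm.
Print-move time = 1221166.9 / 73.9 = 16524.6 s.
Layers = ⌈149/0.088⌉ = 1694.
Layer-change overhead = 1694 × 0.77 = 1304.38 s.
Altogether 16524.6 + 1304.38 = 17828.98 s, i.e. 4.95 hours.

4.95 hours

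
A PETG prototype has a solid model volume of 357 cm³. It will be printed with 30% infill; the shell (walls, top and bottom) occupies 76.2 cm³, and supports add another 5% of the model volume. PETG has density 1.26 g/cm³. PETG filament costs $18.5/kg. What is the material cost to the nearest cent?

$4.16

Volume inside the shell = 357 − 76.2, so 280.8 cm³.
Deposited infill = 0.30 × 280.8, so 84.24 cm³.
Support = 0.05 × 357, so 17.85 cm³.
Total printed volume = 76.2 + 84.24 + 17.85 = 178.29 cm³.
Mass = 178.29 × 1.26 = 224.6454 g.
At $18.5/kg: 224.6454/1000 × 18.5 = $4.16.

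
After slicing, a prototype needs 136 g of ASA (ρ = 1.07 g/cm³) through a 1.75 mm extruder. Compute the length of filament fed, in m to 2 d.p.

52.84 m

Volume = 136 g / 1.07 g·cm⁻³ = 127.1028 cm³ = 127102.8 mm³.
Cross-section of 1.75 mm filament: π·(1.75/2)² = 2.4053 mm².
Length = 127102.8 / 2.4053 = 52842.81 mm = 52.84 m.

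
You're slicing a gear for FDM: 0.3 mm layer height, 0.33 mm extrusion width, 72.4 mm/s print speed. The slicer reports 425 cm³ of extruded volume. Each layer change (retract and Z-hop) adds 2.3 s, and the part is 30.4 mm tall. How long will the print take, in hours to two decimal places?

Line area = 0.3 × 0.33 = 0.099 mm².
Path length: 425000 mm³ / 0.099 mm² → 4292929.3 mm.
Extrusion time = 4292929.3 / 72.4, so 59294.6 s.
Layers = ⌈30.4/0.3⌉ = 102.
Z-hop total = 102 × 2.3 = 234.6 s.
Altogether 59294.6 + 234.6 = 59529.2 s, i.e. 16.54 hours.

16.54 hours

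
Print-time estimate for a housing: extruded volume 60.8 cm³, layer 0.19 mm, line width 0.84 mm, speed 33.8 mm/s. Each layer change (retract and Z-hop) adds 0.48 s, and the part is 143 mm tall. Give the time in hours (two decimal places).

Bead cross-section: 0.19 × 0.84 → 0.1596 mm².
Toolpath length = 60.8 cm³ / 0.1596 mm² = 60800 / 0.1596 = 380952.4 mm.
Print-move time: 380952.4 / 33.8 → 11270.8 s.
Number of layers: 143 / 0.19 → 753 (rounded up).
Z-hop total = 753 × 0.48, so 361.44 s.
Altogether 11270.8 + 361.44 = 11632.24 s, i.e. 3.23 hours.

3.23 hours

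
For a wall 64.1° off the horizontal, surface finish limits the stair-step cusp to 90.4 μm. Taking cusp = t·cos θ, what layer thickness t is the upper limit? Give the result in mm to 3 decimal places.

t = h_c / cos θ = 0.0904 / 0.4368 = 0.207 mm.

0.207 mm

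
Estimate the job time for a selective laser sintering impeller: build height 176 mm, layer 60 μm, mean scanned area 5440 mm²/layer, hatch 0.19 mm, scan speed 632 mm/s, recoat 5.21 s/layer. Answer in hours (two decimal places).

Layer count = ceil(176 / 0.06) = 2934.
Per-layer scan distance = 5440 / 0.19 = 28631.6 mm.
Per-layer scan time = 28631.6 / 632 = 45.3032 s.
Layer cycle: 45.3032 + 5.21 → 50.5132 s.
Total: 2934 × 50.5132 s = 148205.7288 s → 41.17 hours.

41.17 hours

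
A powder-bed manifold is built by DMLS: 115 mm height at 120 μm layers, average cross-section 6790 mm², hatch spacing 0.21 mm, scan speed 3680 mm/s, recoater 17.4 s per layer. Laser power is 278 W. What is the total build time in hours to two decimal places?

Layer count = ceil(115 / 0.12) = 959.
Hatch length per layer = 6790 / 0.21, so 32333.3 mm.
Per-layer scan time: 32333.3 / 3680 → 8.7862 s.
Layer cycle = 8.7862 + 17.4 = 26.1862 s.
Build time = 959 × 26.1862 = 25112.5658 s = 6.98 hours.

6.98 hours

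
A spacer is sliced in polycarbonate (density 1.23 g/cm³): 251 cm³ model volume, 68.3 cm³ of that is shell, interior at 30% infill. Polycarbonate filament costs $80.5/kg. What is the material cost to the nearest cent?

Infill region = 251 − 68.3 = 182.7 cm³.
Infill volume: 0.30 × 182.7 → 54.81 cm³.
Total printed volume: 68.3 + 54.81 → 123.11 cm³.
Mass = 123.11 × 1.23 = 151.4253 g.
At $80.5/kg: 151.4253/1000 × 80.5 = $12.19.

$12.19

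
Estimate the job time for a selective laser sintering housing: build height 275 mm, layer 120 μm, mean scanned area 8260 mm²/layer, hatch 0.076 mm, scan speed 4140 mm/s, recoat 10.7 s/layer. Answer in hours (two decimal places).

23.53 hours

Number of layers: 275 / 0.12 → 2292 (rounded up).
Hatch length per layer: 8260 / 0.076 → 108684.2 mm.
Scan time per layer = 108684.2 / 4140 = 26.2522 s.
Layer cycle = 26.2522 + 10.7 = 36.9522 s.
Total: 2292 × 36.9522 s = 84694.4424 s → 23.53 hours.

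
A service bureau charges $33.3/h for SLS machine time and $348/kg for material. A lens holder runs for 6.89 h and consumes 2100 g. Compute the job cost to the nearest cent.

$960.24

Machine-time cost = 33.3 × 6.89, so $229.437.
Feedstock cost: 348 × 2100/1000 → $730.80.
Total = 229.437 + 730.80 = 960.237 ≈ $960.24.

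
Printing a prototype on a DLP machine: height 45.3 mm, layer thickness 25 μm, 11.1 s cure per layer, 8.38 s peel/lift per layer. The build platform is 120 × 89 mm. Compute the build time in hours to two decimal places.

9.80 hours

Layers = ⌈45.3/0.025⌉ = 1812.
Cycle time = 11.1 + 8.38 = 19.48 s.
Build time: 1812 × 19.48 s = 35297.76 s, i.e. 9.80 hours.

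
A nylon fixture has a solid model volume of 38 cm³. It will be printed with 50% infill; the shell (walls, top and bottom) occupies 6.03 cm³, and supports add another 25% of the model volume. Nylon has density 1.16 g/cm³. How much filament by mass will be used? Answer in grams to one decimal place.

36.6 g

Interior volume = 38 − 6.03, so 31.97 cm³.
Infill volume = 0.50 × 31.97, so 15.985 cm³.
Support: 0.25 × 38 → 9.5 cm³.
Deposited volume = 6.03 + 15.985 + 9.5 = 31.515 cm³.
Mass: 31.515 × 1.16 → 36.5574 g.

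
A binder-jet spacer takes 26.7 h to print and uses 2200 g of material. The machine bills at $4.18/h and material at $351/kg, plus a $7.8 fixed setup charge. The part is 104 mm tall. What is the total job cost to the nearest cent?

Machine cost = 4.18 × 26.7 = $111.606.
Material cost: 351 × 2200/1000 → $772.20.
Total = 111.606 + 772.20 + 7.8 = 891.606 ≈ $891.61.

$891.61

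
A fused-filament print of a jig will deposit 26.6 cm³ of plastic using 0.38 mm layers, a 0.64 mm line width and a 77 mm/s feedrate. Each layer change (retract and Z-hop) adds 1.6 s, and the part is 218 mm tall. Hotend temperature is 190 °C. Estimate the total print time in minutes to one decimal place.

39.0 minutes

Extrusion cross-section = 0.38 × 0.64, so 0.2432 mm².
Toolpath length = 26.6 cm³ / 0.2432 mm² = 26600 / 0.2432 = 109375 mm.
Time extruding = 109375 / 77 = 1420.5 s.
Layers = ⌈218/0.38⌉ = 574.
Non-print overhead = 574 × 1.6, so 918.4 s.
Altogether 1420.5 + 918.4 = 2338.9 s, i.e. 39.0 minutes.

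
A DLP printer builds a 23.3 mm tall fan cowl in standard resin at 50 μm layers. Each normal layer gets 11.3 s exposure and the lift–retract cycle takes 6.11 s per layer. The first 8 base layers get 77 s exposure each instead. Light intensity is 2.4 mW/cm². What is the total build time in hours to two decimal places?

2.40 hours

Number of layers: 23.3 / 0.05 → 466 (rounded up).
Base layers: 8 × (77 + 6.11) → 664.88 s.
Remaining layers = 458 × (11.3 + 6.11) = 7973.78 s.
Sum: 664.88 + 7973.78 = 8638.66 s → 2.40 hours.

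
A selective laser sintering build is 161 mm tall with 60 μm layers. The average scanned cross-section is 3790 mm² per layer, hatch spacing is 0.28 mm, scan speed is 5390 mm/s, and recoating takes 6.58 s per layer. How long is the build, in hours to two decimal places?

6.78 hours

Layers = ⌈161/0.06⌉ = 2684.
Scan path per layer = 3790 / 0.28 = 13535.7 mm.
Laser time per layer: 13535.7 / 5390 → 2.5113 s.
Per-layer time = 2.5113 + 6.58 = 9.0913 s.
2684 layers × 9.0913 s/layer = 24401.0492 s, i.e. 6.78 hours.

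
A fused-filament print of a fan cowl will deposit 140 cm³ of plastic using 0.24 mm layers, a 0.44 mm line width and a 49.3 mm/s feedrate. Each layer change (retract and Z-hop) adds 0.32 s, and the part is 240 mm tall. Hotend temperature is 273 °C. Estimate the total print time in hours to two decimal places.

Extrusion cross-section: 0.24 × 0.44 → 0.1056 mm².
Total extruded path = 140000/0.1056 = 1325757.6 mm.
Print-move time: 1325757.6 / 49.3 → 26891.6 s.
Layers = ⌈240/0.24⌉ = 1000.
Non-print overhead = 1000 × 0.32 = 320 s.
Total = 26891.6 + 320 = 27211.6 s = 7.56 hours.

7.56 hours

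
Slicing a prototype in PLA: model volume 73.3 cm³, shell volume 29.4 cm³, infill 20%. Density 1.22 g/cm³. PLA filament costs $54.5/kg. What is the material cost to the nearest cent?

$2.54

Interior volume = 73.3 − 29.4, so 43.9 cm³.
Infill deposited = 0.20 × 43.9 = 8.78 cm³.
Deposited volume: 29.4 + 8.78 → 38.18 cm³.
Mass: 38.18 × 1.22 → 46.5796 g.
At $54.5/kg: 46.5796/1000 × 54.5 = $2.54.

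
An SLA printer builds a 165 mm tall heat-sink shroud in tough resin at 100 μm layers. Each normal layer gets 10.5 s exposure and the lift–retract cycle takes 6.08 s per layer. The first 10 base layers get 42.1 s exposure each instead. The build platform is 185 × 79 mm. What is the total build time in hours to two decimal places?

Layers = ⌈165/0.1⌉ = 1650.
Bottom layers = 10 × (42.1 + 6.08), so 481.8 s.
Regular layers = 1640 × (10.5 + 6.08), so 27191.2 s.
Sum: 481.8 + 27191.2 = 27673 s → 7.69 hours.

7.69 hours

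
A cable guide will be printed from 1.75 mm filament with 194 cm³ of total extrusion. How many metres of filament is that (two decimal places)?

80.66 m

Cross-section of 1.75 mm filament: π·(1.75/2)² = 2.4053 mm².
Length = 194 cm³ / 2.4053 mm² = 194000 / 2.4053 = 80655.22 mm = 80.66 m.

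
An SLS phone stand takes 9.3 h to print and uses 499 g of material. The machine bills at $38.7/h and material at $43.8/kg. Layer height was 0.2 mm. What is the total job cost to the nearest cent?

Machine-time cost = 38.7 × 9.3, so $359.91.
Material charge = 43.8 × 499/1000 = $21.8562.
Job cost: 359.91 + 21.8562 = 381.7662 ≈ $381.77.

$381.77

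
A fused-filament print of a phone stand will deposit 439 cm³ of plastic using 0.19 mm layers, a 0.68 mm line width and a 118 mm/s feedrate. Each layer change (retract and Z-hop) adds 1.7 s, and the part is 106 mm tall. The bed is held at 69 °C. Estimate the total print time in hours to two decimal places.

Extrusion cross-section = 0.19 × 0.68, so 0.1292 mm².
Path length: 439000 mm³ / 0.1292 mm² → 3397832.8 mm.
Print-move time = 3397832.8 / 118 = 28795.2 s.
Layers = ⌈106/0.19⌉ = 558.
Non-print overhead = 558 × 1.7 = 948.6 s.
Altogether 28795.2 + 948.6 = 29743.8 s, i.e. 8.26 hours.

8.26 hours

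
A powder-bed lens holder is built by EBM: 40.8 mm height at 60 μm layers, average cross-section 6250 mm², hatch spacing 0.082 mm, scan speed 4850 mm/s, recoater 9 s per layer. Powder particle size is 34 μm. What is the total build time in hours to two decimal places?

Number of layers: 40.8 / 0.06 → 680 (rounded up).
Per-layer scan distance = 6250 / 0.082 = 76219.5 mm.
Beam time per layer = 76219.5 / 4850 = 15.7154 s.
Time per layer = 15.7154 + 9, so 24.7154 s.
Build time = 680 × 24.7154 = 16806.472 s = 4.67 hours.

4.67 hours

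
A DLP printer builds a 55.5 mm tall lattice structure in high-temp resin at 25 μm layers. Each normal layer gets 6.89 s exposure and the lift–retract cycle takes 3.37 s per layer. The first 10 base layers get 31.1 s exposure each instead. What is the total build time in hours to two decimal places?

6.39 hours

Layer count = ceil(55.5 / 0.025) = 2220.
Base layers = 10 × (31.1 + 3.37) = 344.7 s.
Regular layers = 2210 × (6.89 + 3.37), so 22674.6 s.
Sum: 344.7 + 22674.6 = 23019.3 s → 6.39 hours.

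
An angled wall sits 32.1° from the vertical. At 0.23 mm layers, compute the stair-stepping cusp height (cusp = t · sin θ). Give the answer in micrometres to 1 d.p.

sin(32.1°) = 0.5314, so cusp = 0.23 × 0.5314 = 0.122222 mm → 122.2 μm.

122.2 μm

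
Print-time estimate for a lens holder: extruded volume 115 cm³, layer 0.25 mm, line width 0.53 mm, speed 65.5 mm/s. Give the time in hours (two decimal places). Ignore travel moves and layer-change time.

Line area: 0.25 × 0.53 → 0.1325 mm².
Total extruded path = 115000/0.1325 = 867924.5 mm.
Print-move time = 867924.5 / 65.5 = 13250.8 s.
13250.8 s = 3.68 hours.

3.68 hours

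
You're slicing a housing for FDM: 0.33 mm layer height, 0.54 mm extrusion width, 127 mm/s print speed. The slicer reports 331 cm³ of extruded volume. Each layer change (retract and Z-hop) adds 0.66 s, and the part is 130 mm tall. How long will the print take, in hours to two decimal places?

Extrusion cross-section = 0.33 × 0.54 = 0.1782 mm².
Toolpath length = 331 cm³ / 0.1782 mm² = 331000 / 0.1782 = 1857463.5 mm.
Time extruding: 1857463.5 / 127 → 14625.7 s.
Layers = ⌈130/0.33⌉ = 394.
Non-print overhead = 394 × 0.66, so 260.04 s.
Total = 14625.7 + 260.04 = 14885.74 s = 4.13 hours.

4.13 hours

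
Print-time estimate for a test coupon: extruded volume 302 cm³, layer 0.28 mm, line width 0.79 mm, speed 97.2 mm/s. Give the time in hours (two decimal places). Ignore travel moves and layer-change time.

Line area = 0.28 × 0.79 = 0.2212 mm².
Total extruded path = 302000/0.2212 = 1365280.3 mm.
Extrusion time: 1365280.3 / 97.2 → 14046.1 s.
That's 14046.1 s → 3.90 hours.

3.90 hours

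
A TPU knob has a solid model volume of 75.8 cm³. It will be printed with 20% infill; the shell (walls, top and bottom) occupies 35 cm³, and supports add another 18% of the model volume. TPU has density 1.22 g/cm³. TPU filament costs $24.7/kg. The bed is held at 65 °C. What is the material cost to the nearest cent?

Interior volume: 75.8 − 35 → 40.8 cm³.
Infill volume: 0.20 × 40.8 → 8.16 cm³.
Support = 0.18 × 75.8, so 13.644 cm³.
Total extruded = 35 + 8.16 + 13.644, so 56.804 cm³.
Mass = 56.804 × 1.22, so 69.30088 g.
Cost = 69.30088 g / 1000 × $24.7/kg = $1.71.

$1.71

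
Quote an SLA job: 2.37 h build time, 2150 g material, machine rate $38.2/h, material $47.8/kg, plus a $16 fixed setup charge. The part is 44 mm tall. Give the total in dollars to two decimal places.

Machine cost: 38.2 × 2.37 → $90.534.
Feedstock cost: 47.8 × 2150/1000 → $102.77.
Total = 90.534 + 102.77 + 16 = 209.304 ≈ $209.30.

$209.30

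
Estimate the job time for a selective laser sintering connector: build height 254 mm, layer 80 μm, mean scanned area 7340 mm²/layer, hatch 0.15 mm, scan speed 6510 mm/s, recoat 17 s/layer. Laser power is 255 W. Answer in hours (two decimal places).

21.62 hours

Layer count = ceil(254 / 0.08) = 3175.
Hatch length per layer: 7340 / 0.15 → 48933.3 mm.
Laser time per layer = 48933.3 / 6510, so 7.5166 s.
Layer cycle: 7.5166 + 17 → 24.5166 s.
Total: 3175 × 24.5166 s = 77840.205 s → 21.62 hours.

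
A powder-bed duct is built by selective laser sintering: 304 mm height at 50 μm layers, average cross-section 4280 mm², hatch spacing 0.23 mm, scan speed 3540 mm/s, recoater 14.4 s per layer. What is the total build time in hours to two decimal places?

33.20 hours

Layers = ⌈304/0.05⌉ = 6080.
Per-layer scan distance = 4280 / 0.23 = 18608.7 mm.
Per-layer scan time: 18608.7 / 3540 → 5.2567 s.
Layer cycle = 5.2567 + 14.4 = 19.6567 s.
Total: 6080 × 19.6567 s = 119512.736 s → 33.20 hours.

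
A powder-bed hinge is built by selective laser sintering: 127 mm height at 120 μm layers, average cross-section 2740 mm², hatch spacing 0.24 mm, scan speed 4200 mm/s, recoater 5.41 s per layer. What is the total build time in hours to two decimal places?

Layers = ⌈127/0.12⌉ = 1059.
Hatch length per layer = 2740 / 0.24, so 11416.7 mm.
Laser time per layer: 11416.7 / 4200 → 2.7183 s.
Per-layer time = 2.7183 + 5.41 = 8.1283 s.
1059 layers × 8.1283 s/layer = 8607.8697 s, i.e. 2.39 hours.

2.39 hours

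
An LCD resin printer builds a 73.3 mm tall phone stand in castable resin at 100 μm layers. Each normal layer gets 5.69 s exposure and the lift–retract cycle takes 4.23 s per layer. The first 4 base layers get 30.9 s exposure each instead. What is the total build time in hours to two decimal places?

Layer count = ceil(73.3 / 0.1) = 733.
Bottom layers = 4 × (30.9 + 4.23) = 140.52 s.
Regular layers = 729 × (5.69 + 4.23), so 7231.68 s.
Sum: 140.52 + 7231.68 = 7372.2 s → 2.05 hours.

2.05 hours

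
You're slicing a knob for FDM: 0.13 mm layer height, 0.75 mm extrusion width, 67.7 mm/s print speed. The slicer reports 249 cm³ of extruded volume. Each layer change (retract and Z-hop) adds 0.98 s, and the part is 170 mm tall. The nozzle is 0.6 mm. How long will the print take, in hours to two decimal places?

10.83 hours

Bead cross-section = 0.13 × 0.75 = 0.0975 mm².
Path length: 249000 mm³ / 0.0975 mm² → 2553846.2 mm.
Print-move time: 2553846.2 / 67.7 → 37723 s.
Layer count = ceil(170 / 0.13) = 1308.
Layer-change overhead = 1308 × 0.98, so 1281.84 s.
Altogether 37723 + 1281.84 = 39004.84 s, i.e. 10.83 hours.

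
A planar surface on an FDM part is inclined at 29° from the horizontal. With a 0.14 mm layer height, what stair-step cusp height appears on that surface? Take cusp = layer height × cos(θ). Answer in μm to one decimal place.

122.4 μm

h_c = t·cos θ = 0.14 × 0.8746 = 0.122444 mm (122.4 μm).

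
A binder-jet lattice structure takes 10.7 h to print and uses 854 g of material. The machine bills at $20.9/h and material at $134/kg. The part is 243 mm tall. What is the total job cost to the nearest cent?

Machine-time cost: 20.9 × 10.7 → $223.63.
Material cost: 134 × 854/1000 → $114.436.
Total = 223.63 + 114.436 = 338.066 ≈ $338.07.

$338.07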